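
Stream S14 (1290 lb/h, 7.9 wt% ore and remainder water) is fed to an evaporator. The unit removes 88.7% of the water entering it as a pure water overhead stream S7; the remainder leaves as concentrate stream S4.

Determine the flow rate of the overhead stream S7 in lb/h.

1054 lb/h

water entering = 1290×0.921 = 1188.1 lb/h; overhead removed = 0.887×1188.1 = 1053.8 lb/h.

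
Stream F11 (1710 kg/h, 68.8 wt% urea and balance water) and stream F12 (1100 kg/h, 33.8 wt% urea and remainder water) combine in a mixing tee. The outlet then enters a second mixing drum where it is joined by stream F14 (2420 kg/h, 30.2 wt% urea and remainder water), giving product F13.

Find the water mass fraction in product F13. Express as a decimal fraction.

0.5642

Overall, product flow = 5230 kg/h.
water in = 1710×0.312 + 1100×0.662 + 2420×0.698 = 2950.9 kg/h.
water fraction in F13 = 0.5642.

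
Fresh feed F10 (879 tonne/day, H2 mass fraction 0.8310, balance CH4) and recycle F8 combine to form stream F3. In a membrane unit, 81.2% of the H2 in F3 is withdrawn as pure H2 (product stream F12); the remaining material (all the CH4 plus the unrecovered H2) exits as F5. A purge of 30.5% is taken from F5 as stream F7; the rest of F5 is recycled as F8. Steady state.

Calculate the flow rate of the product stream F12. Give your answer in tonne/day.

682.3 tonne/day

H2 in F3: m_A = 879×0.831 + (1−0.305)·(1−0.812)·m_A, so m_A = 730.45/0.8693 = 840.23 tonne/day.
Product F12 = 0.812×840.23 = 682.27 tonne/day.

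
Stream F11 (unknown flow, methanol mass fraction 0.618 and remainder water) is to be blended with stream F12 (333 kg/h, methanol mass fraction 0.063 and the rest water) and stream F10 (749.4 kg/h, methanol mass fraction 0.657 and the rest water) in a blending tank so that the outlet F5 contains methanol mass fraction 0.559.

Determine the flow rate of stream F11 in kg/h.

1555 kg/h

Let F11 be the unknown flow. Total out = 1082.4 + F11.
methanol balance: 513.33 + 0.618·F11 = 0.559·(1082.4 + F11)
(0.618 − 0.559)·F11 = 0.559×1082.4 − 513.33 = 91.727
F11 = 91.727 / 0.059 = 1554.7 kg/h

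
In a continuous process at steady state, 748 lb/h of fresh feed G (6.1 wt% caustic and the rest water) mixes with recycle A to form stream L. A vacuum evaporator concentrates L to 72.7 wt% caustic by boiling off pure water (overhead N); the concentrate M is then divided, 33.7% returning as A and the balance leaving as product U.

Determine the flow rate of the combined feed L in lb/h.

779.9 lb/h

Overall caustic balance (none leaves overhead): caustic in fresh feed = caustic in product, i.e. 748×0.061 = (1−0.337)·M·0.727.
M = 45.628/(0.727×0.663) = 94.664 lb/h.
Recycle A = 0.337×94.664 = 31.902 lb/h.
Combined feed L = 748 + 31.902 = 779.9 lb/h.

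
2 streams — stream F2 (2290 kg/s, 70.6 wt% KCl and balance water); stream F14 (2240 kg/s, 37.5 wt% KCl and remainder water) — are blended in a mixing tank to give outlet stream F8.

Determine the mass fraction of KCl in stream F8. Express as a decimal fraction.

0.542

Total flow out = 2290 + 2240 = 4530 kg/s.
KCl in = 2290×0.706 + 2240×0.375 = 2456.7 kg/s.
KCl mass fraction in F8 = 2456.7/4530 = 0.542.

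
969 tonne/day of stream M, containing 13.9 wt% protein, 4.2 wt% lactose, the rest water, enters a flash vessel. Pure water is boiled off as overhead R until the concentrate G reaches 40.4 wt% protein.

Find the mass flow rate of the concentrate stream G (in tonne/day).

333.4 tonne/day

protein is conserved: 969×0.139 = 134.69 tonne/day all reports to the concentrate.
Concentrate = 134.69/(target fraction) = 333.39 tonne/day.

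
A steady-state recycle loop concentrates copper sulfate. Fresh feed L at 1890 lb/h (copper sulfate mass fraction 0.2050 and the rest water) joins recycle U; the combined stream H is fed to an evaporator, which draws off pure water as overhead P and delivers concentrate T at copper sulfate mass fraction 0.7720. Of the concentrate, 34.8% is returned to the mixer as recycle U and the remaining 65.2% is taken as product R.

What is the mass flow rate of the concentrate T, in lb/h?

Overall copper sulfate balance (none leaves overhead): copper sulfate in fresh feed = copper sulfate in product, i.e. 1890×0.205 = (1−0.348)·T·0.772.
T = 387.45/(0.772×0.652) = 769.75 lb/h.

769.8 lb/h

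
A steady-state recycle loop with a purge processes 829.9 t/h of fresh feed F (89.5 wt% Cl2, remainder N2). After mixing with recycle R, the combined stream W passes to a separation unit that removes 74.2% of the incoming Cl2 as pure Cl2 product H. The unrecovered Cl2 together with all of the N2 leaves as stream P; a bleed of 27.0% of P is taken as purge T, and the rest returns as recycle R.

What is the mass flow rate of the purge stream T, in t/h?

150.9 t/h

N2 enters only via F and leaves only via the purge: 829.9×0.105 = 0.270×(N2 in P), and the separation unit passes all N2, so N2 in W = N2 in P = 322.74 t/h.
Cl2 in W: m_A = 829.9×0.895 + (1−0.270)·(1−0.742)·m_A, so m_A = 742.76/0.8117 = 915.11 t/h.
P = (1−0.742)×915.11 + 322.74 = 558.84 t/h.
Purge T = 0.270×558.84 = 150.89 t/h.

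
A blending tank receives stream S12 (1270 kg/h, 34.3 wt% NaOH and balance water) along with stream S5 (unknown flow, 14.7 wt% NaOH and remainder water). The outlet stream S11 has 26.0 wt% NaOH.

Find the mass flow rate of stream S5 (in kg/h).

932.8 kg/h

Let S5 be the unknown flow. Total out = 1270 + S5.
NaOH balance: 435.61 + 0.147·S5 = 0.260·(1270 + S5)
(0.147 − 0.260)·S5 = 0.260×1270 − 435.61 = -105.41
S5 = -105.41 / -0.113 = 932.83 kg/h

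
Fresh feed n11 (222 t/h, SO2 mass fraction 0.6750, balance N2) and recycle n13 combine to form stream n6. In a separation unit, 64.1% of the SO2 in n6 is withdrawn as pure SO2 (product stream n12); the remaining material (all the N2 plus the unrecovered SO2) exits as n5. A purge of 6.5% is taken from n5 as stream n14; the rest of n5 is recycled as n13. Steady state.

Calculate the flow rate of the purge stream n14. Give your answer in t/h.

77.41 t/h

N2 enters only via n11 and leaves only via the purge: 222×0.325 = 0.065×(N2 in n5), and the separation unit passes all N2, so N2 in n6 = N2 in n5 = 1110 t/h.
SO2 in n6: m_A = 222×0.675 + (1−0.065)·(1−0.641)·m_A, so m_A = 149.85/0.6643 = 225.56 t/h.
n5 = (1−0.641)×225.56 + 1110 = 1191 t/h.
Purge n14 = 0.065×1191 = 77.414 t/h.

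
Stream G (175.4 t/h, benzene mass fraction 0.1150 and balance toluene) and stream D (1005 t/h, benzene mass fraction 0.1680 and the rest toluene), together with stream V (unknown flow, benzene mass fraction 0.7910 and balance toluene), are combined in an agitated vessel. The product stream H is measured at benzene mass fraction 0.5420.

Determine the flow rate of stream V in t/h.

1810 t/h

Let V be the unknown flow. Total out = 1180.4 + V.
benzene balance: 189.01 + 0.791·V = 0.542·(1180.4 + V)
(0.791 − 0.542)·V = 0.542×1180.4 − 189.01 = 450.77
V = 450.77 / 0.249 = 1810.3 t/h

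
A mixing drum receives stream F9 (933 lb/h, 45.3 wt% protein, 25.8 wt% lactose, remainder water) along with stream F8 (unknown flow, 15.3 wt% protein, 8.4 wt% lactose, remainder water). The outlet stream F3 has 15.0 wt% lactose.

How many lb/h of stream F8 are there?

1527 lb/h

Let F8 be the unknown flow. Total out = 933 + F8.
lactose balance: 240.71 + 0.084·F8 = 0.150·(933 + F8)
(0.084 − 0.150)·F8 = 0.150×933 − 240.71 = -100.76
F8 = -100.76 / -0.066 = 1526.7 lb/h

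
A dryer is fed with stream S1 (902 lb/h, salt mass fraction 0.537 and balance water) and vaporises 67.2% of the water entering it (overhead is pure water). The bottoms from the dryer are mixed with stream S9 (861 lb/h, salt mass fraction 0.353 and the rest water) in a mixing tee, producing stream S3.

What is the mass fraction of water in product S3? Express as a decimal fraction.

0.468

Vapour removed = 0.672×0.463×902 = 280.64 lb/h; concentrate = 621.36 lb/h.
water reaching the mixer = 136.98 (from concentrate) + 861×0.647 = 694.05 lb/h.
Product flow = 621.36 + 861 = 1482.4 lb/h; water fraction = 0.468.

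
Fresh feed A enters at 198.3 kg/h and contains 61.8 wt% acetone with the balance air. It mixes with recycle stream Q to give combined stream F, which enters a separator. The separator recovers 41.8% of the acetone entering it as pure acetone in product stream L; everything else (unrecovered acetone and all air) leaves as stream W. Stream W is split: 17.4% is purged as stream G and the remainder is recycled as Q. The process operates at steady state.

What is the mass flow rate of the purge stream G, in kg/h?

air enters only via A and leaves only via the purge: 198.3×0.382 = 0.174×(air in W), and the separator passes all air, so air in F = air in W = 435.35 kg/h.
acetone in F: m_A = 198.3×0.618 + (1−0.174)·(1−0.418)·m_A, so m_A = 122.55/0.5193 = 236 kg/h.
W = (1−0.418)×236 + 435.35 = 572.7 kg/h.
Purge G = 0.174×572.7 = 99.65 kg/h.

99.65 kg/h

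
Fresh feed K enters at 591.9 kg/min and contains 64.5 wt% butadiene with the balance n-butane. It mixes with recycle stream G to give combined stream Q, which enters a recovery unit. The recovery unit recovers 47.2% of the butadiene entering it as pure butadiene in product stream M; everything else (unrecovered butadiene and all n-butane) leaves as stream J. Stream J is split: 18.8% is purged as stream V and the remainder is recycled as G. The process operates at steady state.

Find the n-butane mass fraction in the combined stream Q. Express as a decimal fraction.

n-butane enters only via K and leaves only via the purge: 591.9×0.355 = 0.188×(n-butane in J), and the recovery unit passes all n-butane, so n-butane in Q = n-butane in J = 1117.7 kg/min.
butadiene in Q: m_A = 591.9×0.645 + (1−0.188)·(1−0.472)·m_A, so m_A = 381.78/0.5713 = 668.3 kg/min.
Q = 668.3 + 1117.7 = 1786 kg/min.
n-butane fraction in Q = 1117.7/1786 = 0.626.

0.626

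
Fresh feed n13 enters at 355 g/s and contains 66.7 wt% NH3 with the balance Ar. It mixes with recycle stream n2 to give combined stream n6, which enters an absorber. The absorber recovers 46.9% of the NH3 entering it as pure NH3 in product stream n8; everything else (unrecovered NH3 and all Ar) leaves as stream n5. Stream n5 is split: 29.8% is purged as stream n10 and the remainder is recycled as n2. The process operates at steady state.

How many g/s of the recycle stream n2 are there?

419.2 g/s

Ar enters only via n13 and leaves only via the purge: 355×0.333 = 0.298×(Ar in n5), and the absorber passes all Ar, so Ar in n6 = Ar in n5 = 396.69 g/s.
NH3 in n6: m_A = 355×0.667 + (1−0.298)·(1−0.469)·m_A, so m_A = 236.79/0.6272 = 377.5 g/s.
n5 = (1−0.469)×377.5 + 396.69 = 597.15 g/s.
Recycle n2 = (1−0.298)×597.15 = 419.2 g/s.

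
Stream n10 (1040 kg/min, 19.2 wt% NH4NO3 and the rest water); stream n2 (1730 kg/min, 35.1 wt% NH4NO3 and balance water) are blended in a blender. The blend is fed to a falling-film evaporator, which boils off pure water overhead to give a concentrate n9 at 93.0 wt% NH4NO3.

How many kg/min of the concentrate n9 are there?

NH4NO3 entering = 1040×0.192 + 1730×0.351 = 806.91 kg/min.
All NH4NO3 reports to n9, so n9 = 806.91/0.930 = 867.65 kg/min.

867.6 kg/min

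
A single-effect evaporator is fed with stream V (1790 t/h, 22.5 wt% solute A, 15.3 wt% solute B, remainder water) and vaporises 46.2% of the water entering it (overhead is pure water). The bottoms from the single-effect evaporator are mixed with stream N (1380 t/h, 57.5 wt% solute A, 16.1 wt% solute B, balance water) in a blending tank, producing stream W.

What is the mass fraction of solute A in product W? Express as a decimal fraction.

0.450

Vapour removed = 0.462×0.622×1790 = 514.38 t/h; concentrate = 1275.6 t/h.
solute A reaching the mixer = 402.75 (from concentrate) + 1380×0.575 = 1196.2 t/h.
Product flow = 1275.6 + 1380 = 2655.6 t/h; solute A fraction = 0.450.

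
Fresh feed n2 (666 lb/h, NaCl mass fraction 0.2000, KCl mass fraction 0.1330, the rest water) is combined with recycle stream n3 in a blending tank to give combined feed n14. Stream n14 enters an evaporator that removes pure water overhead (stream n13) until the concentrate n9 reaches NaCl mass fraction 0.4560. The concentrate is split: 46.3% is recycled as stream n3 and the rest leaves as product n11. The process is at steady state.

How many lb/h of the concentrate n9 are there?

544 lb/h

Overall NaCl balance (none leaves overhead): NaCl in fresh feed = NaCl in product, i.e. 666×0.200 = (1−0.463)·n9·0.456.
n9 = 133.2/(0.456×0.537) = 543.96 lb/h.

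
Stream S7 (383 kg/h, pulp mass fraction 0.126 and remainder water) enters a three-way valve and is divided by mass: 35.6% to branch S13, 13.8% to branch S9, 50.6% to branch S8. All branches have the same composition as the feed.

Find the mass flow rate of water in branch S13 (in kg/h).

Branch S13 total = 0.356×383 = 136.35 kg/h.
water in S13 = 0.874×136.35 = 119.17 kg/h.

119.2 kg/h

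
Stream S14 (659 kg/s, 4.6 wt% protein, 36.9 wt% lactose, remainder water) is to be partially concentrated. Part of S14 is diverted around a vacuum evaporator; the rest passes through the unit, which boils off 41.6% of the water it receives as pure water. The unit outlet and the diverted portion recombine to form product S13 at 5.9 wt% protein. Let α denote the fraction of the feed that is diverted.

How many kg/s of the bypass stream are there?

62.34 kg/s

All 659×0.046 = 30.314 kg/s of protein reaches S13, so S13 = 30.314/0.059 = 513.8 kg/s and vapour = 145.2 kg/s.
The evaporator receives (1−α)·659 of feed at 0.585 water and removes 0.416 of that water:
0.416×0.585×(1−α)×659 = 145.2
(1−α) = 145.2/160.37 = 0.9054;  α = 0.0946.
Bypass flow = 0.0946×659 = 62.339 kg/s.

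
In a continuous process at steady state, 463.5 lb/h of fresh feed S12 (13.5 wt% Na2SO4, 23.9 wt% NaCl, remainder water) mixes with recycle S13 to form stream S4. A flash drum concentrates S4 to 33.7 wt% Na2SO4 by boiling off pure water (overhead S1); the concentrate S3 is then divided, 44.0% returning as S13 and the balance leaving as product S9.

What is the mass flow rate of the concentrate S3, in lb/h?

Overall Na2SO4 balance (none leaves overhead): Na2SO4 in fresh feed = Na2SO4 in product, i.e. 463.5×0.135 = (1−0.440)·S3·0.337.
S3 = 62.573/(0.337×0.560) = 331.56 lb/h.

331.6 lb/h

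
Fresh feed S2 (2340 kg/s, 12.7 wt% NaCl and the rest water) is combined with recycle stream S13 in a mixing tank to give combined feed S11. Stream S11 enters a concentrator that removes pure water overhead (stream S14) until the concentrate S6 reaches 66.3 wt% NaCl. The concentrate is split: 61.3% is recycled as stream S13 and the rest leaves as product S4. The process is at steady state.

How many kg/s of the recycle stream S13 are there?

Overall NaCl balance (none leaves overhead): NaCl in fresh feed = NaCl in product, i.e. 2340×0.127 = (1−0.613)·S6·0.663.
S6 = 297.18/(0.663×0.387) = 1158.2 kg/s.
Recycle S13 = 0.613×1158.2 = 710 kg/s.

710 kg/s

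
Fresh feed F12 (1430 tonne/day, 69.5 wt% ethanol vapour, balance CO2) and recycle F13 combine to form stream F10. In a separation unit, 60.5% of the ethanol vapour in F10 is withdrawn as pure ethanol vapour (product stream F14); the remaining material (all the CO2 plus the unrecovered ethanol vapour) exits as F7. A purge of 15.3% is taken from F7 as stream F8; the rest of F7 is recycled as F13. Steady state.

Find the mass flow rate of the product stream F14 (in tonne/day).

903.6 tonne/day

ethanol vapour in F10: m_A = 1430×0.695 + (1−0.153)·(1−0.605)·m_A, so m_A = 993.85/0.6654 = 1493.5 tonne/day.
Product F14 = 0.605×1493.5 = 903.59 tonne/day.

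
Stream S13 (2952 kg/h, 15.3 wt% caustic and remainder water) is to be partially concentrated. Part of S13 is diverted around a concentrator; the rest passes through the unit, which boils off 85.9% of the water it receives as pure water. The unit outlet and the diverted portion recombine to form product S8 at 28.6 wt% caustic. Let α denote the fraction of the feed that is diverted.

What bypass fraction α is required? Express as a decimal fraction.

0.361

All 2952×0.153 = 451.66 kg/h of caustic reaches S8, so S8 = 451.66/0.286 = 1579.2 kg/h and vapour = 1372.8 kg/h.
The evaporator receives (1−α)·2952 of feed at 0.847 water and removes 0.859 of that water:
0.859×0.847×(1−α)×2952 = 1372.8
(1−α) = 1372.8/2147.8 = 0.6392;  α = 0.3608.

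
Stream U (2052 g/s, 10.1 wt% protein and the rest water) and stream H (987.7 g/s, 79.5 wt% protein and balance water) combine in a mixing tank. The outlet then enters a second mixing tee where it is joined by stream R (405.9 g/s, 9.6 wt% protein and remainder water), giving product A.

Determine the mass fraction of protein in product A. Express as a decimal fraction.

0.299

Overall, product flow = 3445.6 g/s.
protein in = 2052×0.101 + 987.7×0.795 + 405.9×0.096 = 1031.4 g/s.
protein fraction in A = 0.299.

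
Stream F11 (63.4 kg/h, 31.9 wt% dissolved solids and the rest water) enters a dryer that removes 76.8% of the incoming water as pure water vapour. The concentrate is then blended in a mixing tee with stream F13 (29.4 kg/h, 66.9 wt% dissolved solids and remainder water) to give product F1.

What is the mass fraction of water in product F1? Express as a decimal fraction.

0.331

Vapour removed = 0.768×0.681×63.4 = 33.159 kg/h; concentrate = 30.241 kg/h.
water reaching the mixer = 10.017 (from concentrate) + 29.4×0.331 = 19.748 kg/h.
Product flow = 30.241 + 29.4 = 59.641 kg/h; water fraction = 0.331.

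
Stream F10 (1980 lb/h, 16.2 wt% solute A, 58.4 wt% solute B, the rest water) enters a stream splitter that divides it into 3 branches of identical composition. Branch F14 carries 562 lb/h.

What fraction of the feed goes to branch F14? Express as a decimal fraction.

Fraction to F14 = 562/1980 = 0.2838.

0.284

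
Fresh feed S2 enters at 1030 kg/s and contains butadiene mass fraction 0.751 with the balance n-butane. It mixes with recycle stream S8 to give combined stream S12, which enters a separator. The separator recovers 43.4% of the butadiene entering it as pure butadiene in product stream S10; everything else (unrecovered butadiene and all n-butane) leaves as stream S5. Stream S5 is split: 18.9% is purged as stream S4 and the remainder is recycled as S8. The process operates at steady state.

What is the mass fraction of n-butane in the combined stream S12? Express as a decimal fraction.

n-butane enters only via S2 and leaves only via the purge: 1030×0.249 = 0.189×(n-butane in S5), and the separator passes all n-butane, so n-butane in S12 = n-butane in S5 = 1357 kg/s.
butadiene in S12: m_A = 1030×0.751 + (1−0.189)·(1−0.434)·m_A, so m_A = 773.53/0.5410 = 1429.9 kg/s.
S12 = 1429.9 + 1357 = 2786.9 kg/s.
n-butane fraction in S12 = 1357/2786.9 = 0.487.

0.487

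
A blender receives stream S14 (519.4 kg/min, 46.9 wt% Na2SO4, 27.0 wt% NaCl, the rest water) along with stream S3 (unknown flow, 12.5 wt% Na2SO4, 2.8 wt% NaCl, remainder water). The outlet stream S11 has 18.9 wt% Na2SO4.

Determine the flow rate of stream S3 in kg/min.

2272 kg/min

Let S3 be the unknown flow. Total out = 519.4 + S3.
Na2SO4 balance: 243.6 + 0.125·S3 = 0.189·(519.4 + S3)
(0.125 − 0.189)·S3 = 0.189×519.4 − 243.6 = -145.43
S3 = -145.43 / -0.064 = 2272.4 kg/min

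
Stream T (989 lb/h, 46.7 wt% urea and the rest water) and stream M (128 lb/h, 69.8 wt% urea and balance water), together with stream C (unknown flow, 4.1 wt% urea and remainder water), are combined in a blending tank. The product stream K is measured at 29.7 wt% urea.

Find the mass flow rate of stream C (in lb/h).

Let C be the unknown flow. Total out = 1117 + C.
urea balance: 551.21 + 0.041·C = 0.297·(1117 + C)
(0.041 − 0.297)·C = 0.297×1117 − 551.21 = -219.46
C = -219.46 / -0.256 = 857.26 lb/h

857.3 lb/h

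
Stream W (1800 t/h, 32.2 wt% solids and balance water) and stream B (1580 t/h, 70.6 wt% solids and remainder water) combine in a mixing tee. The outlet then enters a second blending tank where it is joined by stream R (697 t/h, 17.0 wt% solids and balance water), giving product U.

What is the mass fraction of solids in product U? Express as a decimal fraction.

Overall, product flow = 4077 t/h.
solids in = 1800×0.322 + 1580×0.706 + 697×0.170 = 1813.6 t/h.
solids fraction in U = 0.445.

0.445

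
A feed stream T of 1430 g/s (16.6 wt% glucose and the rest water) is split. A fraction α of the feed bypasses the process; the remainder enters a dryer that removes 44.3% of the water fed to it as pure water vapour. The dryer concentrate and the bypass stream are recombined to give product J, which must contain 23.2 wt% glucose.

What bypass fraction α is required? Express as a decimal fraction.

0.230

All 1430×0.166 = 237.38 g/s of glucose reaches J, so J = 237.38/0.232 = 1023.2 g/s and vapour = 406.81 g/s.
The evaporator receives (1−α)·1430 of feed at 0.834 water and removes 0.443 of that water:
0.443×0.834×(1−α)×1430 = 406.81
(1−α) = 406.81/528.33 = 0.7700;  α = 0.2300.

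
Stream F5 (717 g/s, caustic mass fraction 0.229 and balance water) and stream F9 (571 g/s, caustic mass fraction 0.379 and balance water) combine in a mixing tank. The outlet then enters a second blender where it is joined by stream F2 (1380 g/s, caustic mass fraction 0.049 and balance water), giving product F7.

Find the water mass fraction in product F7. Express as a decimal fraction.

Overall, product flow = 2668 g/s.
water in = 717×0.771 + 571×0.621 + 1380×0.951 = 2219.8 g/s.
water fraction in F7 = 0.832.

0.832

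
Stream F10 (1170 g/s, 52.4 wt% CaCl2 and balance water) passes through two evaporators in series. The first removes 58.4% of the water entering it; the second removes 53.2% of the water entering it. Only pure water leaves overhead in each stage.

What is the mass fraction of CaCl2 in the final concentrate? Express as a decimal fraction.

0.850

water in feed = 1170×0.476 = 556.92 g/s.
After stage 1: water left = (1−0.584)×556.92 = 231.68; stream total = 844.76 g/s.
After stage 2: water left = (1−0.532)×231.68 = 108.43; final concentrate = 721.51 g/s.
CaCl2 fraction = 613.08/721.51 = 0.850.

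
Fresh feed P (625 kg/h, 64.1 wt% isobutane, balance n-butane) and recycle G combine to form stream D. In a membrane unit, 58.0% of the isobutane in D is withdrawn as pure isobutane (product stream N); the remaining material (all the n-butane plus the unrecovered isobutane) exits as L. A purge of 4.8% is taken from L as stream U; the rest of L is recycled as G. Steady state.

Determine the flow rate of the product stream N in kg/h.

387.2 kg/h

isobutane in D: m_A = 625×0.641 + (1−0.048)·(1−0.580)·m_A, so m_A = 400.62/0.6002 = 667.53 kg/h.
Product N = 0.580×667.53 = 387.17 kg/h.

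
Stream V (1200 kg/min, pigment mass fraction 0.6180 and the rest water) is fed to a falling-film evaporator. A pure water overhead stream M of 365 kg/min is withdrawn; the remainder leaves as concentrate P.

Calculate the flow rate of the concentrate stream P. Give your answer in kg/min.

835 kg/min

Concentrate = 1200 − 365 = 835 kg/min.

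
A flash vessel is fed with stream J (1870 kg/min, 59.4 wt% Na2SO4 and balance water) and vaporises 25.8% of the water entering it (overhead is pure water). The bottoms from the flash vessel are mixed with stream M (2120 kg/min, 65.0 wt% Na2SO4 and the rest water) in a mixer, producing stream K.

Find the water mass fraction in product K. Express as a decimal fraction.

0.3440

Vapour removed = 0.258×0.406×1870 = 195.88 kg/min; concentrate = 1674.1 kg/min.
water reaching the mixer = 563.34 (from concentrate) + 2120×0.350 = 1305.3 kg/min.
Product flow = 1674.1 + 2120 = 3794.1 kg/min; water fraction = 0.3440.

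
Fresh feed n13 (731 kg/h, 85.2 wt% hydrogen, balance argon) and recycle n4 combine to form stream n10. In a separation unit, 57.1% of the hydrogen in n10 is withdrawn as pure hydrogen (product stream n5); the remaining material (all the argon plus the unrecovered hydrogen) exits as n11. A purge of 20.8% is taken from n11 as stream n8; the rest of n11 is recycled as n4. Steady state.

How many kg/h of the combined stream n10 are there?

1463 kg/h

argon enters only via n13 and leaves only via the purge: 731×0.148 = 0.208×(argon in n11), and the separation unit passes all argon, so argon in n10 = argon in n11 = 520.13 kg/h.
hydrogen in n10: m_A = 731×0.852 + (1−0.208)·(1−0.571)·m_A, so m_A = 622.81/0.6602 = 943.32 kg/h.
n10 = 943.32 + 520.13 = 1463.5 kg/h.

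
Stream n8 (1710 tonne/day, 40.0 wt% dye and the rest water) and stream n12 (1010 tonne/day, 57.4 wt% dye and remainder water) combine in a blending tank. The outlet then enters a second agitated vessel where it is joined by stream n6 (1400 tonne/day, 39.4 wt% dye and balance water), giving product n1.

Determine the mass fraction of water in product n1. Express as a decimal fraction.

0.5594

Overall, product flow = 4120 tonne/day.
water in = 1710×0.600 + 1010×0.426 + 1400×0.606 = 2304.7 tonne/day.
water fraction in n1 = 0.5594.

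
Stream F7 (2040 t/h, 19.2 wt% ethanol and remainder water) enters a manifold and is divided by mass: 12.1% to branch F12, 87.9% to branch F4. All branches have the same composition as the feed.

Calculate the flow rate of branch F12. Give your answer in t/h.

246.8 t/h

Branch F12 flow = 0.121×2040 = 246.84 t/h.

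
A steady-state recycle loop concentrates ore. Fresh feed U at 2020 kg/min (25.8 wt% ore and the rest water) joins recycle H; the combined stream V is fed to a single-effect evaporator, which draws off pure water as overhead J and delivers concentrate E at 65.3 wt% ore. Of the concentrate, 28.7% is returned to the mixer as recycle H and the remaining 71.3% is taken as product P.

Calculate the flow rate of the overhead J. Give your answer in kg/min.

1222 kg/min

Overall ore balance (none leaves overhead): ore in fresh feed = ore in product, i.e. 2020×0.258 = (1−0.287)·E·0.653.
E = 521.16/(0.653×0.713) = 1119.4 kg/min.
Recycle H = 0.287×1119.4 = 321.26 kg/min.
Combined feed V = 2020 + 321.26 = 2341.3 kg/min.
Overhead J = V − E = 2341.3 − 1119.4 = 1221.9 kg/min.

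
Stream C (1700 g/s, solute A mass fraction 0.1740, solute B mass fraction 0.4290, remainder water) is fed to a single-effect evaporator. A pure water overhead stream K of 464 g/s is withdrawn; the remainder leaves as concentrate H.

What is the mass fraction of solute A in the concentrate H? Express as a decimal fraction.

solute A is not removed: 1700×0.174 = 295.8 g/s of solute A enters H.
Concentrate = 1700 − 464 = 1236 g/s.
Mass fraction = 295.8/1236 = 0.2393.

0.2393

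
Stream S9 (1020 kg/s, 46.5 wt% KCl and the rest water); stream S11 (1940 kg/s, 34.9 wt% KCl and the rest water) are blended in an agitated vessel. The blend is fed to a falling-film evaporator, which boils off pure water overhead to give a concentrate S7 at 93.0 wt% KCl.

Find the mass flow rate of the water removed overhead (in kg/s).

1722 kg/s

KCl entering = 1020×0.465 + 1940×0.349 = 1151.4 kg/s.
All KCl reports to S7, so S7 = 1151.4/0.930 = 1238 kg/s.
Total feed = 2960 kg/s; overhead = 2960 − 1238 = 1722 kg/s.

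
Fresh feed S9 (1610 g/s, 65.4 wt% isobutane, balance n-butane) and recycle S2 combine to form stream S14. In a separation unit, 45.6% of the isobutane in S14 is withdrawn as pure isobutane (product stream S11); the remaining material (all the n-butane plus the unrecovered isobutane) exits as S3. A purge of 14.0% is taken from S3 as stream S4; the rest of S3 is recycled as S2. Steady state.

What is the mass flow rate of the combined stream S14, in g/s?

5958 g/s

n-butane enters only via S9 and leaves only via the purge: 1610×0.346 = 0.140×(n-butane in S3), and the separation unit passes all n-butane, so n-butane in S14 = n-butane in S3 = 3979 g/s.
isobutane in S14: m_A = 1610×0.654 + (1−0.140)·(1−0.456)·m_A, so m_A = 1052.9/0.5322 = 1978.6 g/s.
S14 = 1978.6 + 3979 = 5957.6 g/s.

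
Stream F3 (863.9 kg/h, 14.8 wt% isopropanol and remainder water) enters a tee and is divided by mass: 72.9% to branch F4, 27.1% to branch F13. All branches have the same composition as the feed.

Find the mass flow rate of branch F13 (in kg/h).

234.1 kg/h

Branch F13 flow = 0.271×863.9 = 234.12 kg/h.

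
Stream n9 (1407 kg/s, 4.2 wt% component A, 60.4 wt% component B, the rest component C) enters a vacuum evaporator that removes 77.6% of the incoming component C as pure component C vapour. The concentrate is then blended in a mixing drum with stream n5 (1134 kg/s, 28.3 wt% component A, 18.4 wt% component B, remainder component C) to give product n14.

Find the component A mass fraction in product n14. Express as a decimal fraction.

0.176

Vapour removed = 0.776×0.354×1407 = 386.51 kg/s; concentrate = 1020.5 kg/s.
component A reaching the mixer = 59.094 (from concentrate) + 1134×0.283 = 380.02 kg/s.
Product flow = 1020.5 + 1134 = 2154.5 kg/s; component A fraction = 0.176.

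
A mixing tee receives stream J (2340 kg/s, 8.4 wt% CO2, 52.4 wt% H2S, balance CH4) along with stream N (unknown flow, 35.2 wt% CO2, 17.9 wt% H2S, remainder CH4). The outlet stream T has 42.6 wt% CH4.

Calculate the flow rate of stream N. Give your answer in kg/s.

1850 kg/s

Let N be the unknown flow. Total out = 2340 + N.
CH4 balance: 917.28 + 0.469·N = 0.426·(2340 + N)
(0.469 − 0.426)·N = 0.426×2340 − 917.28 = 79.56
N = 79.56 / 0.043 = 1850.2 kg/s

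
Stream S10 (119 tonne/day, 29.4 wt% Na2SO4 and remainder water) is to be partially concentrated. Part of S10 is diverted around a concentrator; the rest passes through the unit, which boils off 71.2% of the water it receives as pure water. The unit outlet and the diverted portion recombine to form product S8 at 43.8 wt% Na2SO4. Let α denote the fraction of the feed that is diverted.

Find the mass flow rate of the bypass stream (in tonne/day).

All 119×0.294 = 34.986 tonne/day of Na2SO4 reaches S8, so S8 = 34.986/0.438 = 79.877 tonne/day and vapour = 39.123 tonne/day.
The evaporator receives (1−α)·119 of feed at 0.706 water and removes 0.712 of that water:
0.712×0.706×(1−α)×119 = 39.123
(1−α) = 39.123/59.818 = 0.6540;  α = 0.3460.
Bypass flow = 0.3460×119 = 41.169 tonne/day.

41.17 tonne/day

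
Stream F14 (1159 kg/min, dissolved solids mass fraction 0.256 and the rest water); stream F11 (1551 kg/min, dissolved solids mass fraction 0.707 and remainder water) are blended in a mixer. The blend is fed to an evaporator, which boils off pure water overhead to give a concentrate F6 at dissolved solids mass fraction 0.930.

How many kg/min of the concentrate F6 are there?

1498 kg/min

dissolved solids entering = 1159×0.256 + 1551×0.707 = 1393.3 kg/min.
All dissolved solids reports to F6, so F6 = 1393.3/0.930 = 1498.1 kg/min.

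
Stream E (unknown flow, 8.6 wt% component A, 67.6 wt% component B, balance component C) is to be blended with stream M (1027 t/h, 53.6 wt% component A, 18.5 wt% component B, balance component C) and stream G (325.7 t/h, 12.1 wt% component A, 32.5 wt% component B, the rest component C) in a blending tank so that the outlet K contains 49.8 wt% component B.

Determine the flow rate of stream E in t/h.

Let E be the unknown flow. Total out = 1352.7 + E.
component B balance: 295.85 + 0.676·E = 0.498·(1352.7 + E)
(0.676 − 0.498)·E = 0.498×1352.7 − 295.85 = 377.8
E = 377.8 / 0.178 = 2122.5 t/h

2122 t/h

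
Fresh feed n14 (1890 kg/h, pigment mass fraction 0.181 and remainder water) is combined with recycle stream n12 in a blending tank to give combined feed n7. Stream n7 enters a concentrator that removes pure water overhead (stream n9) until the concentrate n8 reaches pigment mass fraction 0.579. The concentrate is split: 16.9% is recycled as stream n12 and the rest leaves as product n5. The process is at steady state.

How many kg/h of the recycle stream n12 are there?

120.2 kg/h

Overall pigment balance (none leaves overhead): pigment in fresh feed = pigment in product, i.e. 1890×0.181 = (1−0.169)·n8·0.579.
n8 = 342.09/(0.579×0.831) = 710.99 kg/h.
Recycle n12 = 0.169×710.99 = 120.16 kg/h.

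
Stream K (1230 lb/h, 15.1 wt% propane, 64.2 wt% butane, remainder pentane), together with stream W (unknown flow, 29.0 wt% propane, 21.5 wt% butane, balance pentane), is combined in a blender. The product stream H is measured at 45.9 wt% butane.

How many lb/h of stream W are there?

922.5 lb/h

Let W be the unknown flow. Total out = 1230 + W.
butane balance: 789.66 + 0.215·W = 0.459·(1230 + W)
(0.215 − 0.459)·W = 0.459×1230 − 789.66 = -225.09
W = -225.09 / -0.244 = 922.5 lb/h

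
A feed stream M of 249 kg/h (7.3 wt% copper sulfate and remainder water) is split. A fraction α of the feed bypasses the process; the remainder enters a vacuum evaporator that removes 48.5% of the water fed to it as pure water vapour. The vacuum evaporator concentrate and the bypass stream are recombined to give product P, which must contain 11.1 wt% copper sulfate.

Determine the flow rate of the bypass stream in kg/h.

59.4 kg/h

All 249×0.073 = 18.177 kg/h of copper sulfate reaches P, so P = 18.177/0.111 = 163.76 kg/h and vapour = 85.243 kg/h.
The evaporator receives (1−α)·249 of feed at 0.927 water and removes 0.485 of that water:
0.485×0.927×(1−α)×249 = 85.243
(1−α) = 85.243/111.95 = 0.7614;  α = 0.2386.
Bypass flow = 0.2386×249 = 59.4 kg/h.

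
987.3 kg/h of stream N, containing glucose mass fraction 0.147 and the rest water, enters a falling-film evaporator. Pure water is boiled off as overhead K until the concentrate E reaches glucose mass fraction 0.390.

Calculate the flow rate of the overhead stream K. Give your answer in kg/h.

615.2 kg/h

glucose is conserved: 987.3×0.147 = 145.13 kg/h all reports to the concentrate.
Concentrate = 145.13/(target fraction) = 372.14 kg/h.
Overhead = 987.3 − 372.14 = 615.16 kg/h.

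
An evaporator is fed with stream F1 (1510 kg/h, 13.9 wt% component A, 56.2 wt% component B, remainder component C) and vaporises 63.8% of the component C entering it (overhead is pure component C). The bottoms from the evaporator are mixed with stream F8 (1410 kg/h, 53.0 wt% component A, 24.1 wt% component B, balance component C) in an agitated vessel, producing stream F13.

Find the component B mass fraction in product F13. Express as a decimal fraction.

Vapour removed = 0.638×0.299×1510 = 288.05 kg/h; concentrate = 1221.9 kg/h.
component B reaching the mixer = 848.62 (from concentrate) + 1410×0.241 = 1188.4 kg/h.
Product flow = 1221.9 + 1410 = 2631.9 kg/h; component B fraction = 0.452.

0.452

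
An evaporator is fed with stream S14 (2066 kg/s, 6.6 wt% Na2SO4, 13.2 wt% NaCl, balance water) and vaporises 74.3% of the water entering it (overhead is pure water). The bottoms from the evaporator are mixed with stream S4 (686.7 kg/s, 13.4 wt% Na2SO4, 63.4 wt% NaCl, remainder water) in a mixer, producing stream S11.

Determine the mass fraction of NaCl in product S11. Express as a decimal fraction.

0.465

Vapour removed = 0.743×0.802×2066 = 1231.1 kg/s; concentrate = 834.9 kg/s.
NaCl reaching the mixer = 272.71 (from concentrate) + 686.7×0.634 = 708.08 kg/s.
Product flow = 834.9 + 686.7 = 1521.6 kg/s; NaCl fraction = 0.465.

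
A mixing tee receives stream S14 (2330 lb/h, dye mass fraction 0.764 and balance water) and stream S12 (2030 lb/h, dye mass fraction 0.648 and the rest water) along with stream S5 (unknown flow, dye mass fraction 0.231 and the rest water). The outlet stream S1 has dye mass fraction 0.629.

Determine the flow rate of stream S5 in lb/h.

Let S5 be the unknown flow. Total out = 4360 + S5.
dye balance: 3095.6 + 0.231·S5 = 0.629·(4360 + S5)
(0.231 − 0.629)·S5 = 0.629×4360 − 3095.6 = -353.12
S5 = -353.12 / -0.398 = 887.24 lb/h

887.2 lb/h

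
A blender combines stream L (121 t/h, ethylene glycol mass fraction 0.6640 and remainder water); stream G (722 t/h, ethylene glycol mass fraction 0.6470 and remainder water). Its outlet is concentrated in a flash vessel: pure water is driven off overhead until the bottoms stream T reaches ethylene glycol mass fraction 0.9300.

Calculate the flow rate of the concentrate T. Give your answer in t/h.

ethylene glycol entering = 121×0.664 + 722×0.647 = 547.48 t/h.
All ethylene glycol reports to T, so T = 547.48/0.930 = 588.69 t/h.

588.7 t/h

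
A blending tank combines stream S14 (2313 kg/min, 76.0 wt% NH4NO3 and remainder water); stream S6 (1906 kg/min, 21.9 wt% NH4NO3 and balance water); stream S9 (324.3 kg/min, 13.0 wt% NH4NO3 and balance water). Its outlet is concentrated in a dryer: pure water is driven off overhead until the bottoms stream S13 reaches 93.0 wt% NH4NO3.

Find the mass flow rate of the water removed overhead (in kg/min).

NH4NO3 entering = 2313×0.760 + 1906×0.219 + 324.3×0.130 = 2217.5 kg/min.
All NH4NO3 reports to S13, so S13 = 2217.5/0.930 = 2384.4 kg/min.
Total feed = 4543.3 kg/min; overhead = 4543.3 − 2384.4 = 2158.9 kg/min.

2159 kg/min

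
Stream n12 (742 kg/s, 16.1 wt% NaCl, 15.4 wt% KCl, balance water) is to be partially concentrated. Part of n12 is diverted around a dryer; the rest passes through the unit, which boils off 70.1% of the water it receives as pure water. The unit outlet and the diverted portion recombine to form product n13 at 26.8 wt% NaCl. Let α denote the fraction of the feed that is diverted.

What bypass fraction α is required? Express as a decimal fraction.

All 742×0.161 = 119.46 kg/s of NaCl reaches n13, so n13 = 119.46/0.268 = 445.75 kg/s and vapour = 296.25 kg/s.
The evaporator receives (1−α)·742 of feed at 0.685 water and removes 0.701 of that water:
0.701×0.685×(1−α)×742 = 296.25
(1−α) = 296.25/356.3 = 0.8315;  α = 0.1685.

0.169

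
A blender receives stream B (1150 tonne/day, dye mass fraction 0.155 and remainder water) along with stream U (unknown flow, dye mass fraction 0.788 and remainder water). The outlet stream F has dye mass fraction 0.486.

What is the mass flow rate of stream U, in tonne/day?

1260 tonne/day

Let U be the unknown flow. Total out = 1150 + U.
dye balance: 178.25 + 0.788·U = 0.486·(1150 + U)
(0.788 − 0.486)·U = 0.486×1150 − 178.25 = 380.65
U = 380.65 / 0.302 = 1260.4 tonne/day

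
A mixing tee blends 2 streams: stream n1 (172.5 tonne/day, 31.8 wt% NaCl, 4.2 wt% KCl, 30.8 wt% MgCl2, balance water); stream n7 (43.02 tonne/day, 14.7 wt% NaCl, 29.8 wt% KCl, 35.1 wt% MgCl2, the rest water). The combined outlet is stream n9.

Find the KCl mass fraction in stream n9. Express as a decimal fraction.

0.093

Total flow out = 172.5 + 43.02 = 215.52 tonne/day.
KCl in = 172.5×0.042 + 43.02×0.298 = 20.065 tonne/day.
KCl mass fraction in n9 = 20.065/215.52 = 0.093.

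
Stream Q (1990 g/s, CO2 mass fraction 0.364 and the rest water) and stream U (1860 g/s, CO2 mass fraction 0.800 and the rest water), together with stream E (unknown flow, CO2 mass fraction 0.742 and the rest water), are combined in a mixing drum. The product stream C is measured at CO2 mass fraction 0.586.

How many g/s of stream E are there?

Let E be the unknown flow. Total out = 3850 + E.
CO2 balance: 2212.4 + 0.742·E = 0.586·(3850 + E)
(0.742 − 0.586)·E = 0.586×3850 − 2212.4 = 43.74
E = 43.74 / 0.156 = 280.38 g/s

280.4 g/s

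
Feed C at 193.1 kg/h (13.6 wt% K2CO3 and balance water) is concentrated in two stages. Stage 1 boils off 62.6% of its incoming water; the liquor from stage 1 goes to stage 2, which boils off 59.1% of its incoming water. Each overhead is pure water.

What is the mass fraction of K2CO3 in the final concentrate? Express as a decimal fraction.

0.507

water in feed = 193.1×0.864 = 166.84 kg/h.
After stage 1: water left = (1−0.626)×166.84 = 62.398; stream total = 88.659 kg/h.
After stage 2: water left = (1−0.591)×62.398 = 25.521; final concentrate = 51.782 kg/h.
K2CO3 fraction = 26.262/51.782 = 0.507.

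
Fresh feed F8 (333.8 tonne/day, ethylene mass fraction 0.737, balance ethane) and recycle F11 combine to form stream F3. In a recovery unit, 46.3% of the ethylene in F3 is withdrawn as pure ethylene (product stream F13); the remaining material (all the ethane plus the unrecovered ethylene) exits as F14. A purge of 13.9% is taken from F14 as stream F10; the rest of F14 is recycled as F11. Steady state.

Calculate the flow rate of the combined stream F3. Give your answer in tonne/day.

ethane enters only via F8 and leaves only via the purge: 333.8×0.263 = 0.139×(ethane in F14), and the recovery unit passes all ethane, so ethane in F3 = ethane in F14 = 631.58 tonne/day.
ethylene in F3: m_A = 333.8×0.737 + (1−0.139)·(1−0.463)·m_A, so m_A = 246.01/0.5376 = 457.57 tonne/day.
F3 = 457.57 + 631.58 = 1089.2 tonne/day.

1089 tonne/day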